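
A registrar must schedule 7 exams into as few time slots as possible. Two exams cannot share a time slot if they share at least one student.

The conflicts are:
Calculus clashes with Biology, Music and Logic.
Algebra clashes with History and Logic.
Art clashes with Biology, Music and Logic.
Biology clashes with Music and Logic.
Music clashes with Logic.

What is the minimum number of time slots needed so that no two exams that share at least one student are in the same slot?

Art, Biology, Music, Logic all conflict with each other, so at least 4 time slots are needed.
4 time slots suffice: time slot 1 → {History, Logic}; time slot 2 → {Algebra, Biology}; time slot 3 → {Music}; time slot 4 → {Calculus, Art}. Every pair that conflicts lands in different time slots.

4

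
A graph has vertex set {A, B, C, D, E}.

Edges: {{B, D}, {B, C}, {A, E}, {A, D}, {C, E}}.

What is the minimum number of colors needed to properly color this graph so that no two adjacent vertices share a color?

The cycle E-C-B-D-A-E has odd length 5, so it cannot be 2-colored; at least 3 colors are needed.
3 colors suffice: color 1 → {A, B}; color 2 → {C, D}; color 3 → {E}. No two adjacent vertices share a color.

3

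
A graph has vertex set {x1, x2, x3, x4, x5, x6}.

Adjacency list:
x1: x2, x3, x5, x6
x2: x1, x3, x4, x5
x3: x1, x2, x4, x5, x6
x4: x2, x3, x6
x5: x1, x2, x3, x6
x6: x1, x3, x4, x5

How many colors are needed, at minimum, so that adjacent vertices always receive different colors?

x1, x2, x3, x5 are pairwise adjacent (a clique of size 4), so at least 4 colors are needed.
4 colors suffice: color R → {x3}; color B → {x1, x4}; color G → {x2, x6}; color Y → {x5}. Each edge has distinct colors on its endpoints.

4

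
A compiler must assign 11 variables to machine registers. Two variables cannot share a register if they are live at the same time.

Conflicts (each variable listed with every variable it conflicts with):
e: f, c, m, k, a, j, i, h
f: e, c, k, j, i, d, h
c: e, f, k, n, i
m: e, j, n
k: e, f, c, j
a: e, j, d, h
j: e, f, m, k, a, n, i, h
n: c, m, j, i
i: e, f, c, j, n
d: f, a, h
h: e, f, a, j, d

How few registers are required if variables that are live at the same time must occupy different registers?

4

e, f, k, j all conflict with each other, so at least 4 registers are needed.
Using 4 registers: e=1, f=3, c=2, m=3, k=4, a=3, j=2, n=1, i=4, d=1, h=4. Each listed conflict is separated.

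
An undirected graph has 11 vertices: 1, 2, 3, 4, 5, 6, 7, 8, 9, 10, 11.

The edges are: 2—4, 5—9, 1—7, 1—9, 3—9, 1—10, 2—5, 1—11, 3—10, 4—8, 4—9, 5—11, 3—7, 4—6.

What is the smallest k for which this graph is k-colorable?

5 and 9 are adjacent, so at least 2 colors are needed.
One proper 2-coloring: 1=red, 2=blue, 3=red, 4=red, 5=red, 6=blue, 7=blue, 8=blue, 9=blue, 10=blue, 11=blue. No two adjacent vertices share a color.

2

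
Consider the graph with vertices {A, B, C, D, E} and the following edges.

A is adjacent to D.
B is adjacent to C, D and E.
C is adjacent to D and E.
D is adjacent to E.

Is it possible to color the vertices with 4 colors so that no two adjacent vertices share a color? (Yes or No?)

Yes

The chromatic number is 4. B, C, D, E are mutually adjacent (a clique of size 4), so at least 4 colors are needed.
A valid assignment using 4 colors: A=2, B=4, C=2, D=1, E=3.
That is already a proper 4-coloring.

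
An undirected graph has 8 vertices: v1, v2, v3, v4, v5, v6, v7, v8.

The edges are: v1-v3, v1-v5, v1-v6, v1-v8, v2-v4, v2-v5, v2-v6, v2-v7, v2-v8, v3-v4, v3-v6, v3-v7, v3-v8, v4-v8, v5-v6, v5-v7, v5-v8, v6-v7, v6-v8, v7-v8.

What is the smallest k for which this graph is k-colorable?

v2, v5, v6, v7, v8 form a clique, so at least 5 colors are needed.
One proper 5-coloring: v1=4, v2=4, v3=3, v4=2, v5=3, v6=2, v7=5, v8=1. Every edge joins two different colors.

5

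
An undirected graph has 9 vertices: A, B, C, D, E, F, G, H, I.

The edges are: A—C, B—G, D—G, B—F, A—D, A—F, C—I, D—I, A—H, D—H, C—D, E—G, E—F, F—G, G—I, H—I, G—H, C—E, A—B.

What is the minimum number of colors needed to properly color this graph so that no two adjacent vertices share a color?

D, G, H, I are pairwise adjacent (a clique of size 4), so at least 4 colors are needed.
A valid assignment using 4 colors: A=red, B=green, C=green, D=blue, E=yellow, F=blue, G=red, H=green, I=yellow. Each edge has distinct colors on its endpoints.

4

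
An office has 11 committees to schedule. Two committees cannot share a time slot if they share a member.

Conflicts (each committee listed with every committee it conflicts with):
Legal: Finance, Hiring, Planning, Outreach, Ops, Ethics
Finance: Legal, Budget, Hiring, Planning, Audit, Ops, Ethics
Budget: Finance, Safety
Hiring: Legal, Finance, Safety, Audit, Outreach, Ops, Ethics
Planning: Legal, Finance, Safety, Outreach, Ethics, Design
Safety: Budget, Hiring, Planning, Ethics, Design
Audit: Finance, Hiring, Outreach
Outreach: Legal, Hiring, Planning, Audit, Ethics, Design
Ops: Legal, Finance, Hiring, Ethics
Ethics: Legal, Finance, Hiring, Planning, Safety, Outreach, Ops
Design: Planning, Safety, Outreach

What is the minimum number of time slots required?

Legal, Finance, Hiring, Ops, Ethics pairwise conflict, so at least 5 time slots are needed.
5 time slots suffice: time slot 1 → {Budget, Hiring, Planning}; time slot 2 → {Audit, Ethics, Design}; time slot 3 → {Finance, Safety, Outreach}; time slot 4 → {Legal}; time slot 5 → {Ops}. Each listed conflict is separated.

5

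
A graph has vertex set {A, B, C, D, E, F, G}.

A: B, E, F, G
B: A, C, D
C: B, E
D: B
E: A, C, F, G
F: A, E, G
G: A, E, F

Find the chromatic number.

4

A, E, F, G form a clique, so at least 4 colors are needed.
One proper 4-coloring: A=1, B=2, C=1, D=1, E=2, F=3, G=4. Every edge joins two different colors.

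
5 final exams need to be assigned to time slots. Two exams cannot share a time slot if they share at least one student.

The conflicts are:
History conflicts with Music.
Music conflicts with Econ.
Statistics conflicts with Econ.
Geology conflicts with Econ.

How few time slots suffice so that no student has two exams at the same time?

2

History and Music conflict, so at least 2 time slots are needed.
Using 2 time slots: History=1, Music=2, Statistics=2, Geology=2, Econ=1. No two conflicting exams share a time slot.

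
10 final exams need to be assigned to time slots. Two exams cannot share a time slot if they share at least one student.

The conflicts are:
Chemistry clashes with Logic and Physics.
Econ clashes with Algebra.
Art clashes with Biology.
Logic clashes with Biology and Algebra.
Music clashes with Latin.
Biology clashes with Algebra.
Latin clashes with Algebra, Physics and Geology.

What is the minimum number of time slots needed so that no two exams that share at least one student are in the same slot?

3

Logic, Biology, Algebra pairwise conflict, so at least 3 time slots are needed.
3 time slots suffice: Chemistry=2, Econ=2, Art=1, Logic=3, Music=1, Biology=2, Latin=2, Algebra=1, Physics=1, Geology=1. Each listed conflict is separated.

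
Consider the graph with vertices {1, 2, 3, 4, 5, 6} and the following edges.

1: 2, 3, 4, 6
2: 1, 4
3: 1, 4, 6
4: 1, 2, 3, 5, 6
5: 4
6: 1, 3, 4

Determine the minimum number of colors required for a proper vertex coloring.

4

1, 3, 4, 6 form a clique, so at least 4 colors are needed.
4 colors suffice: color a → {4}; color b → {1, 5}; color c → {2, 3}; color d → {6}. No two adjacent vertices share a color.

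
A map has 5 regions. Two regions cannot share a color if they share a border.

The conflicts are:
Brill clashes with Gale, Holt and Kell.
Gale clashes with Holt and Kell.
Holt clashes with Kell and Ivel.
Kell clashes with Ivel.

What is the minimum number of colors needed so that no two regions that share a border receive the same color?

Brill, Gale, Holt, Kell are mutually in conflict, so at least 4 colors are needed.
4 colors suffice: Brill=4, Gale=3, Holt=2, Kell=1, Ivel=3. Each listed conflict is separated.

4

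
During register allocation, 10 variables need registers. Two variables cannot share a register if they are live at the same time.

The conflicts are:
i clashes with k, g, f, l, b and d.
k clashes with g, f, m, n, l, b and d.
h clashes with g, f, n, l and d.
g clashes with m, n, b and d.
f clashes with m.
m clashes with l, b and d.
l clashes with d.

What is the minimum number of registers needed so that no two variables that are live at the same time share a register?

i, k, g, b all conflict with each other, so at least 4 registers are needed.
4 registers suffice: register 1 → {k, h}; register 2 → {g, f, l}; register 3 → {i, m, n}; register 4 → {b, d}. Every pair that conflicts lands in different registers.

4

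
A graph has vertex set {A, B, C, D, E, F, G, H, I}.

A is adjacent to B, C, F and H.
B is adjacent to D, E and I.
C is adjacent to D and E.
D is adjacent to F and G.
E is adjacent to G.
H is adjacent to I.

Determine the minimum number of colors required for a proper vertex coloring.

C and D are adjacent, so at least 2 colors are needed.
2 colors suffice: color red → {A, D, E, I}; color blue → {B, C, F, G, H}. Each edge has distinct colors on its endpoints.

2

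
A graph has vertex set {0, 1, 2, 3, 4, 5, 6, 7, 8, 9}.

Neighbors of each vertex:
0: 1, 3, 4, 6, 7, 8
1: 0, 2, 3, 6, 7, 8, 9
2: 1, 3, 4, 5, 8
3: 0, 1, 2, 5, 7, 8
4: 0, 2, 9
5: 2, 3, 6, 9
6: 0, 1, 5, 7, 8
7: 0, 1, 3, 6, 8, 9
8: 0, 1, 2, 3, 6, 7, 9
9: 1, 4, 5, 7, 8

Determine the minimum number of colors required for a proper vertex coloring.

5

0, 1, 6, 7, 8 are pairwise adjacent (a clique of size 5), so at least 5 colors are needed.
One proper 5-coloring: 0=c, 1=b, 2=c, 3=e, 4=a, 5=a, 6=e, 7=d, 8=a, 9=c. Every edge joins two different colors.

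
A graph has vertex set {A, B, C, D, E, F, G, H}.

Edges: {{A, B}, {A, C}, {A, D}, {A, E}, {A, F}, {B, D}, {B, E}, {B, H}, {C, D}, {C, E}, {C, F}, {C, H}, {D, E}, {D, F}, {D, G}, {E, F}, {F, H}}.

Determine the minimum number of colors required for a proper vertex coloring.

5

A, C, D, E, F are mutually adjacent (a clique of size 5), so at least 5 colors are needed.
5 colors suffice: color red → {D, H}; color blue → {E, G}; color green → {A}; color yellow → {B, C}; color purple → {F}. Each edge has distinct colors on its endpoints.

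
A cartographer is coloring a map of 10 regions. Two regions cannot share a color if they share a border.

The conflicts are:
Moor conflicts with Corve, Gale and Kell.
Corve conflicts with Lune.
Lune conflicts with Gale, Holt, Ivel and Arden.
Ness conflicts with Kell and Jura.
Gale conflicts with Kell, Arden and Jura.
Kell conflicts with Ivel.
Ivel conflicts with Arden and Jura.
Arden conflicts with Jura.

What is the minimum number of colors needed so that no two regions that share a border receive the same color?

3

Lune, Ivel, Arden are mutually in conflict, so at least 3 colors are needed.
A valid assignment using 3 colors: Moor=3, Corve=1, Lune=2, Ness=1, Gale=1, Holt=1, Kell=2, Ivel=1, Arden=3, Jura=2. Every pair that conflicts lands in different colors.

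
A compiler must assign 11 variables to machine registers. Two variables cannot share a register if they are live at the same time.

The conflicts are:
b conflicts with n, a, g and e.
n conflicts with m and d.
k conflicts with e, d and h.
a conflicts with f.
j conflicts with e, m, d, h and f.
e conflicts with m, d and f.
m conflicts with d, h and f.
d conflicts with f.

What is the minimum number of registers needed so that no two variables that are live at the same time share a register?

j, e, m, d, f all conflict with each other, so at least 5 registers are needed.
5 registers suffice: register 1 → {b, k, m}; register 2 → {n, a, g, e, h}; register 3 → {d}; register 4 → {f}; register 5 → {j}. Each listed conflict is separated.

5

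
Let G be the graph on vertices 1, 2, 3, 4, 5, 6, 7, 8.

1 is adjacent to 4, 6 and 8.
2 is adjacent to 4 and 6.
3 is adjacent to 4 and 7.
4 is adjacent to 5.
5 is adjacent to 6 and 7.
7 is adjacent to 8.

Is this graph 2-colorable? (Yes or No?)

No

The cycle 7-5-4-1-8-7 has odd length 5, so it cannot be 2-colored; at least 3 colors are needed.
So 2 colors are not enough.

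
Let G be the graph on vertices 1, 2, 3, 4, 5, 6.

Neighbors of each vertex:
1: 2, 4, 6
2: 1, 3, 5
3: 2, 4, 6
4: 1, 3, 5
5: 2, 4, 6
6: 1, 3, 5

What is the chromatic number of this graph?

2

3 and 6 are adjacent, so at least 2 colors are needed.
2 colors suffice: color red → {2, 4, 6}; color blue → {1, 3, 5}. No two adjacent vertices share a color.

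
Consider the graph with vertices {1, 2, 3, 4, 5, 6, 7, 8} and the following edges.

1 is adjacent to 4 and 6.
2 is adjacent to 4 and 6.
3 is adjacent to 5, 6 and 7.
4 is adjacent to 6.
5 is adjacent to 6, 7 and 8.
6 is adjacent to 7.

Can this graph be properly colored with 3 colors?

3, 5, 6, 7 are mutually adjacent (a clique of size 4), so at least 4 colors are needed.
So 3 colors are not enough.

No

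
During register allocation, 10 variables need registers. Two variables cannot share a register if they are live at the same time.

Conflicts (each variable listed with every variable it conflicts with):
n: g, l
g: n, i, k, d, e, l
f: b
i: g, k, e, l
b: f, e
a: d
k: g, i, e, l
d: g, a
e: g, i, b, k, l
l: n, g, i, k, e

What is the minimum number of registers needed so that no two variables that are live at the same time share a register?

g, i, k, e, l pairwise conflict, so at least 5 registers are needed.
Using 5 registers: n=3, g=1, f=2, i=4, b=1, a=1, k=5, d=2, e=3, l=2. No two conflicting variables share a register.

5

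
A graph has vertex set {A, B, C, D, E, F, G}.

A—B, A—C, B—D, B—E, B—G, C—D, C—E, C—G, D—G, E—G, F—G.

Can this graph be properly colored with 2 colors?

No

B, E, G are pairwise adjacent, so at least 3 colors are needed.
So 2 colors are not enough.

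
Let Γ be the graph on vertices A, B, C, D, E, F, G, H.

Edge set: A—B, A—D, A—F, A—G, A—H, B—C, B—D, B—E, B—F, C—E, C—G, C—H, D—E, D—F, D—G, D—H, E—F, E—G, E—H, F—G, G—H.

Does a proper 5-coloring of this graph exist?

Yes

The chromatic number is 4. A, B, D, F form a clique, so at least 4 colors are needed.
One proper 4-coloring: A=1, B=3, C=2, D=2, E=1, F=4, G=3, H=4.
Since 5 ≥ 4, a proper 5-coloring certainly exists.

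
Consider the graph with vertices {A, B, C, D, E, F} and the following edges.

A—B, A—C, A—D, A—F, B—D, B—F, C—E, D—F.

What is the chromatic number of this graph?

A, B, D, F are pairwise adjacent (a clique of size 4), so at least 4 colors are needed.
4 colors suffice: color 1 → {A, E}; color 2 → {C, F}; color 3 → {B}; color 4 → {D}. No two adjacent vertices share a color.

4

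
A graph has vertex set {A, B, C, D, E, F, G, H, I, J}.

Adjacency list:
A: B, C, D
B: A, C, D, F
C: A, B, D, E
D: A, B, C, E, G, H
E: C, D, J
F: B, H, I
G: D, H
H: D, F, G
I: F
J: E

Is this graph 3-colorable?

No

A, B, C, D are pairwise adjacent (a clique of size 4), so at least 4 colors are needed.
So 3 colors are not enough.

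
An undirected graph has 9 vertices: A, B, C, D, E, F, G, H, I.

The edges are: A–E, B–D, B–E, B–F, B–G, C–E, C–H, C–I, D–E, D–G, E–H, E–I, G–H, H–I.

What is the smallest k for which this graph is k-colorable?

C, E, H, I are mutually adjacent (a clique of size 4), so at least 4 colors are needed.
4 colors suffice: color red → {E, F, G}; color blue → {A, B, H}; color green → {D, I}; color yellow → {C}. Every edge joins two different colors.

4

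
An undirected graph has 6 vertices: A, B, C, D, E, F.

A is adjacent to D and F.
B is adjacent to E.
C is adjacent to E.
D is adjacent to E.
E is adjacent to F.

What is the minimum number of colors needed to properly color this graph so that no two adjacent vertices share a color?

2

C and E are adjacent, so at least 2 colors are needed.
A valid assignment using 2 colors: A=1, B=2, C=2, D=2, E=1, F=2. No two adjacent vertices share a color.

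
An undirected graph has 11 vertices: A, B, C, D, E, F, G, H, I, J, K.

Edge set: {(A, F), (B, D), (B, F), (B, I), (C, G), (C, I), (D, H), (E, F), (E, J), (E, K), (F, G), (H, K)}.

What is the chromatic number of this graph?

The cycle I-C-G-F-B-I has odd length 5, so it cannot be 2-colored; at least 3 colors are needed.
3 colors suffice: color 1 → {D, F, I, J, K}; color 2 → {A, B, E, G, H}; color 3 → {C}. Each edge has distinct colors on its endpoints.

3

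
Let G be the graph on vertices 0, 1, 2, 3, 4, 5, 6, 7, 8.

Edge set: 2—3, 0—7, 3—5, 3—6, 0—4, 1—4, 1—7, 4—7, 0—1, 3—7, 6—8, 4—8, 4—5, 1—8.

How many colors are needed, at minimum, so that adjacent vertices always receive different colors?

4

0, 1, 4, 7 are pairwise adjacent (a clique of size 4), so at least 4 colors are needed.
One proper 4-coloring: 0=yellow, 1=blue, 2=blue, 3=red, 4=red, 5=blue, 6=blue, 7=green, 8=green. Each edge has distinct colors on its endpoints.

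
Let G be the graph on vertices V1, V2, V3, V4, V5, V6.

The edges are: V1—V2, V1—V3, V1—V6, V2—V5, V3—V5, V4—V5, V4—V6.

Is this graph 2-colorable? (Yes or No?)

The cycle V4-V5-V2-V1-V6-V4 has odd length 5, so it cannot be 2-colored; at least 3 colors are needed.
So 2 colors are not enough.

No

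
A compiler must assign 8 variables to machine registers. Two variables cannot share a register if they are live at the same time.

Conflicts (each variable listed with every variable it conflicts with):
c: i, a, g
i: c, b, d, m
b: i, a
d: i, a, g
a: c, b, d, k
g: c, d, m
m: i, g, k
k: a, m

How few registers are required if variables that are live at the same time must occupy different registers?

3

The cycle m-g-c-a-k-m has odd length 5, so it cannot be 2-colored; at least 3 registers are needed.
3 registers suffice: register 1 → {i, a, g}; register 2 → {c, b, d, m}; register 3 → {k}. Every pair that conflicts lands in different registers.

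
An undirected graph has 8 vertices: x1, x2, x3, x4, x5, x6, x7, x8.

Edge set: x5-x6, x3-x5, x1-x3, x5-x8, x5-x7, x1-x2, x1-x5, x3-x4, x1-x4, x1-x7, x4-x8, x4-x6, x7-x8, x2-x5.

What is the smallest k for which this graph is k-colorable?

x1, x5, x7 are pairwise adjacent, so at least 3 colors are needed.
One proper 3-coloring: x1=B, x2=G, x3=G, x4=R, x5=R, x6=B, x7=G, x8=B. Each edge has distinct colors on its endpoints.

3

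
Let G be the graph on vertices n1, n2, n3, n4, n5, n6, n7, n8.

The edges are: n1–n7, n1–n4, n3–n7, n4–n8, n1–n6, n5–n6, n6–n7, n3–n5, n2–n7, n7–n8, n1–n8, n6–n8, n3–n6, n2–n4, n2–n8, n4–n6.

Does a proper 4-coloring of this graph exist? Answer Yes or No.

The chromatic number is 4. n1, n6, n7, n8 are pairwise adjacent (a clique of size 4), so at least 4 colors are needed.
4 colors suffice: color 1 → {n2, n6}; color 2 → {n3, n8}; color 3 → {n4, n5, n7}; color 4 → {n1}.
That is already a proper 4-coloring.

Yes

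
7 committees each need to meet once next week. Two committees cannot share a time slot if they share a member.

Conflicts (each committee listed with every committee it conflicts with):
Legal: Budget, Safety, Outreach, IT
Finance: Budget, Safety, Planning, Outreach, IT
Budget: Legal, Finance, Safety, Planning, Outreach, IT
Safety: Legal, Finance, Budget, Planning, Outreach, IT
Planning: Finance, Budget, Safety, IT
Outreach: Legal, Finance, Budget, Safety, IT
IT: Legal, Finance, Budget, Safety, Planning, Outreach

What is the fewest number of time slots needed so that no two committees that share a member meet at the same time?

Legal, Budget, Safety, Outreach, IT pairwise conflict, so at least 5 time slots are needed.
5 time slots suffice: time slot 1 → {IT}; time slot 2 → {Safety}; time slot 3 → {Budget}; time slot 4 → {Legal, Finance}; time slot 5 → {Planning, Outreach}. Each listed conflict is separated.

5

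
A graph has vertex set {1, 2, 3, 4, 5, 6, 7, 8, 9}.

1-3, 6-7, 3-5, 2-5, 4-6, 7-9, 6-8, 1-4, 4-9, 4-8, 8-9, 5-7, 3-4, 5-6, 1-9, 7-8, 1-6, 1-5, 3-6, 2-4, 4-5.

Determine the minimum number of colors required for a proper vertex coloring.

5

1, 3, 4, 5, 6 are pairwise adjacent (a clique of size 5), so at least 5 colors are needed.
5 colors suffice: color red → {4, 7}; color blue → {2, 6, 9}; color green → {5, 8}; color yellow → {1}; color purple → {3}. Each edge has distinct colors on its endpoints.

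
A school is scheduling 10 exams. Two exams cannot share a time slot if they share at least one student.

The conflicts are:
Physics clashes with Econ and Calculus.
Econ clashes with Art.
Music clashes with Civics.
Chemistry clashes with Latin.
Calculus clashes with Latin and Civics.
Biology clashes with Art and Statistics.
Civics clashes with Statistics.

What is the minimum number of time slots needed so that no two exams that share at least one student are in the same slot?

The cycle Biology-Statistics-Civics-Calculus-Physics-Econ-Art-Biology has odd length 7, so it cannot be 2-colored; at least 3 time slots are needed.
A valid assignment using 3 time slots: Physics=1, Econ=2, Music=2, Chemistry=2, Calculus=2, Biology=2, Art=1, Latin=1, Civics=1, Statistics=3. No two conflicting exams share a time slot.

3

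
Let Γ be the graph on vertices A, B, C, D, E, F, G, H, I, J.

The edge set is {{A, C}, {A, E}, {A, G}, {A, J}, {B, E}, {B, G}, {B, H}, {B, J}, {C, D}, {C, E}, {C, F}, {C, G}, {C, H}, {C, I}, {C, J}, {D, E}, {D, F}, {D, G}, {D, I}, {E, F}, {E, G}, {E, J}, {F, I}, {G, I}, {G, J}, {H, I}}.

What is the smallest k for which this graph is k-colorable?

5

A, C, E, G, J form a clique, so at least 5 colors are needed.
One proper 5-coloring: A=5, B=1, C=1, D=4, E=3, F=2, G=2, H=2, I=3, J=4. Each edge has distinct colors on its endpoints.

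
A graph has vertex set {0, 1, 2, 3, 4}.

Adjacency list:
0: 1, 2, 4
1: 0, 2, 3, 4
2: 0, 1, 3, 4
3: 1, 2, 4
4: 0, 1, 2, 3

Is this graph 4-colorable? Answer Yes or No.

The chromatic number is 4. 0, 1, 2, 4 form a clique, so at least 4 colors are needed.
4 colors suffice: color red → {1}; color blue → {4}; color green → {2}; color yellow → {0, 3}.
That is already a proper 4-coloring.

Yes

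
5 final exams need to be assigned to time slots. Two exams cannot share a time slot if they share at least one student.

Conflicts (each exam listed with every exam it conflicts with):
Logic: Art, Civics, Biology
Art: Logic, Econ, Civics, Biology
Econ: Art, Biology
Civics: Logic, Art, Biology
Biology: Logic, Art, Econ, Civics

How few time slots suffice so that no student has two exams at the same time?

4

Logic, Art, Civics, Biology all conflict with each other, so at least 4 time slots are needed.
4 time slots suffice: Logic=4, Art=1, Econ=3, Civics=3, Biology=2. No two conflicting exams share a time slot.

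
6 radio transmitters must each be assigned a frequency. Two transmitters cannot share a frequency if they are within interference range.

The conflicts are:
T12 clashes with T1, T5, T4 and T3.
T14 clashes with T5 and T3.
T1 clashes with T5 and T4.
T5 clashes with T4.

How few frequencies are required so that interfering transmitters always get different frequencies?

4

T12, T1, T5, T4 all conflict with each other, so at least 4 frequencies are needed.
4 frequencies suffice: T12=1, T14=1, T1=4, T5=2, T4=3, T3=2. Each listed conflict is separated.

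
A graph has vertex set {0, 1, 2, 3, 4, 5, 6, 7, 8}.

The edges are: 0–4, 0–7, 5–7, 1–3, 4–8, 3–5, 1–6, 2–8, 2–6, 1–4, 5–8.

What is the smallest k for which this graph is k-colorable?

3

The cycle 4-8-5-7-0-4 has odd length 5, so it cannot be 2-colored; at least 3 colors are needed.
3 colors suffice: color red → {2, 4, 5}; color blue → {0, 1, 8}; color green → {3, 6, 7}. Each edge has distinct colors on its endpoints.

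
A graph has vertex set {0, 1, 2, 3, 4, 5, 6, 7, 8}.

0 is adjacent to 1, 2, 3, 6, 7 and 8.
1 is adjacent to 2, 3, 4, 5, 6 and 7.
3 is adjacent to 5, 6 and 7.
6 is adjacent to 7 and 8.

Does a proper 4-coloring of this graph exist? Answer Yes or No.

0, 1, 3, 6, 7 are pairwise adjacent (a clique of size 5), so at least 5 colors are needed.
So 4 colors are not enough.

No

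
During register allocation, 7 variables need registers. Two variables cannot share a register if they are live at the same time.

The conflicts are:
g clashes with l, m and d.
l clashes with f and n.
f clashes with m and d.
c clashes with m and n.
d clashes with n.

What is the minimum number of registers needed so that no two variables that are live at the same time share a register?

The cycle d-n-c-m-g-d has odd length 5, so it cannot be 2-colored; at least 3 registers are needed.
3 registers suffice: g=1, l=2, f=1, c=3, m=2, d=2, n=1. No two conflicting variables share a register.

3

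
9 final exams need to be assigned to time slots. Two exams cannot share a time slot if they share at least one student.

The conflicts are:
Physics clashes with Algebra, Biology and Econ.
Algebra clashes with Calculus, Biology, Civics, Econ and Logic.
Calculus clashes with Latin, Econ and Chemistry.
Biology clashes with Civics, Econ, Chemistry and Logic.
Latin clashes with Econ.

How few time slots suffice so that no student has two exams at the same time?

4

Physics, Algebra, Biology, Econ all conflict with each other, so at least 4 time slots are needed.
Using 4 time slots: Physics=4, Algebra=1, Calculus=2, Biology=2, Latin=1, Civics=3, Econ=3, Chemistry=1, Logic=3. Each listed conflict is separated.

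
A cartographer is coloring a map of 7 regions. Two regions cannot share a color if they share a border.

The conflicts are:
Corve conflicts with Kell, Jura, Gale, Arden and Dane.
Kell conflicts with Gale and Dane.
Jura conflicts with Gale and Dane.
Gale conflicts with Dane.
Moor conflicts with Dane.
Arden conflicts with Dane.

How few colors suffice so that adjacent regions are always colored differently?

Corve, Kell, Gale, Dane all conflict with each other, so at least 4 colors are needed.
4 colors suffice: color 1 → {Dane}; color 2 → {Corve, Moor}; color 3 → {Gale, Arden}; color 4 → {Kell, Jura}. Every pair that conflicts lands in different colors.

4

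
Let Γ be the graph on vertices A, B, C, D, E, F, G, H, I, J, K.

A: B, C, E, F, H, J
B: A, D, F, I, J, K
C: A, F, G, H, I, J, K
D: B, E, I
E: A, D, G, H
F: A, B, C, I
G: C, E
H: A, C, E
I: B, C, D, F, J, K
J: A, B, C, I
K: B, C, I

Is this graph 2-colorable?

No

C, F, I are mutually adjacent, so at least 3 colors are needed.
So 2 colors are not enough.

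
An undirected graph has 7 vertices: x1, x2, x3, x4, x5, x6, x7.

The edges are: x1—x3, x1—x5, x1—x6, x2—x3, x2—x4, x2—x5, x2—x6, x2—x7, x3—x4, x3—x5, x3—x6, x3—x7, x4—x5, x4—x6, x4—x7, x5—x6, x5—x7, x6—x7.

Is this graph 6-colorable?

The chromatic number is 6. x2, x3, x4, x5, x6, x7 form a clique, so at least 6 colors are needed.
A valid assignment using 6 colors: x1=4, x2=4, x3=1, x4=6, x5=2, x6=3, x7=5.
That is already a proper 6-coloring.

Yes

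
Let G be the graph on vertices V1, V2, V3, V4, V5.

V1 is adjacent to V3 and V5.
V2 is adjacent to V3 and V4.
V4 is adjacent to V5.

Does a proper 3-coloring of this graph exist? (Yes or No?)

Yes

The chromatic number is 3. The cycle V4-V2-V3-V1-V5-V4 has odd length 5, so it cannot be 2-colored; at least 3 colors are needed.
3 colors suffice: V1=G, V2=B, V3=R, V4=R, V5=B.
That is already a proper 3-coloring.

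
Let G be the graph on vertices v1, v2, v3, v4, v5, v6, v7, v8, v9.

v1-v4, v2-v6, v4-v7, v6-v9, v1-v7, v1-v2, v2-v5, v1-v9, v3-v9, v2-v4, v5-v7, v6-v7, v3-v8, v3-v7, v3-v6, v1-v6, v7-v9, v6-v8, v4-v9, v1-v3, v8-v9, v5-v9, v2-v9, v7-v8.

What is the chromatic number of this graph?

5

v1, v3, v6, v7, v9 are mutually adjacent (a clique of size 5), so at least 5 colors are needed.
5 colors suffice: color red → {v9}; color blue → {v2, v7}; color green → {v1, v5, v8}; color yellow → {v4, v6}; color purple → {v3}. Each edge has distinct colors on its endpoints.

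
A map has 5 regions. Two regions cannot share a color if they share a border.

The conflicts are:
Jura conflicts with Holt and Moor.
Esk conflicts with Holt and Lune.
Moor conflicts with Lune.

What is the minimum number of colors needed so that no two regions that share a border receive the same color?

3

The cycle Holt-Jura-Moor-Lune-Esk-Holt has odd length 5, so it cannot be 2-colored; at least 3 colors are needed.
One proper 3-coloring: Jura=3, Esk=1, Holt=2, Moor=1, Lune=2. No two conflicting regions share a color.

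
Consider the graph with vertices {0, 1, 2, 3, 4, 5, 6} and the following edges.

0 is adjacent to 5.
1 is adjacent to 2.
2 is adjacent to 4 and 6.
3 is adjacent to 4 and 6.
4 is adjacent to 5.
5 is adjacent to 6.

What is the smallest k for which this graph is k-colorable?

2

1 and 2 are adjacent, so at least 2 colors are needed.
2 colors suffice: 0=b, 1=b, 2=a, 3=a, 4=b, 5=a, 6=b. No two adjacent vertices share a color.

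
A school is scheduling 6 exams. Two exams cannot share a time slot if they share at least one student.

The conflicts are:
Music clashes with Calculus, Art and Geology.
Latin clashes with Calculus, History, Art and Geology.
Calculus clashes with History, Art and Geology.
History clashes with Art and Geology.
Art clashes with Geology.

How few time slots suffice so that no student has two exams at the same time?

Latin, Calculus, History, Art, Geology all conflict with each other, so at least 5 time slots are needed.
5 time slots suffice: time slot 1 → {Geology}; time slot 2 → {Art}; time slot 3 → {Calculus}; time slot 4 → {Music, Latin}; time slot 5 → {History}. No two conflicting exams share a time slot.

5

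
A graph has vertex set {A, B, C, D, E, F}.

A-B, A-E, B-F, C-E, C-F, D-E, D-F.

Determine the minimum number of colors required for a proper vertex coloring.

3

The cycle A-E-D-F-B-A has odd length 5, so it cannot be 2-colored; at least 3 colors are needed.
A valid assignment using 3 colors: A=3, B=2, C=2, D=2, E=1, F=1. No two adjacent vertices share a color.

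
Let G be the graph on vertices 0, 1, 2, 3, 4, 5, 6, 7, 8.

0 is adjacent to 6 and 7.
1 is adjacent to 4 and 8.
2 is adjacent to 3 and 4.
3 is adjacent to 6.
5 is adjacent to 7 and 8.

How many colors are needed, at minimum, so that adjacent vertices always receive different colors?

3

The cycle 5-8-1-4-2-3-6-0-7-5 has odd length 9, so it cannot be 2-colored; at least 3 colors are needed.
3 colors suffice: color red → {2, 6, 7, 8}; color blue → {0, 3, 4, 5}; color green → {1}. Each edge has distinct colors on its endpoints.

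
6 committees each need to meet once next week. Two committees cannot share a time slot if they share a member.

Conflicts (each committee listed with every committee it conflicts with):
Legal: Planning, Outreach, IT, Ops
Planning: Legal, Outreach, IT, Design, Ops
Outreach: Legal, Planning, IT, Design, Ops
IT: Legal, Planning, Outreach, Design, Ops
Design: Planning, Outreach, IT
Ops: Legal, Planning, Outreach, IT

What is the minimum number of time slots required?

Legal, Planning, Outreach, IT, Ops all conflict with each other, so at least 5 time slots are needed.
5 time slots suffice: time slot 1 → {Outreach}; time slot 2 → {IT}; time slot 3 → {Planning}; time slot 4 → {Design, Ops}; time slot 5 → {Legal}. Every pair that conflicts lands in different time slots.

5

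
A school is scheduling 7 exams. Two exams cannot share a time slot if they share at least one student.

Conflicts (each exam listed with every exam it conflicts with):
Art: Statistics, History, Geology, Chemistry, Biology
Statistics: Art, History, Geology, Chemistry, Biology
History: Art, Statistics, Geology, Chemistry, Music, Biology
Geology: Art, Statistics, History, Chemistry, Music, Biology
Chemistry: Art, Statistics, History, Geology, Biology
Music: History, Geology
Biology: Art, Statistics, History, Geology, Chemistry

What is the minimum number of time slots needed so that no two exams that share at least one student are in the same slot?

Art, Statistics, History, Geology, Chemistry, Biology are mutually in conflict, so at least 6 time slots are needed.
A valid assignment using 6 time slots: Art=5, Statistics=3, History=2, Geology=1, Chemistry=4, Music=3, Biology=6. Every pair that conflicts lands in different time slots.

6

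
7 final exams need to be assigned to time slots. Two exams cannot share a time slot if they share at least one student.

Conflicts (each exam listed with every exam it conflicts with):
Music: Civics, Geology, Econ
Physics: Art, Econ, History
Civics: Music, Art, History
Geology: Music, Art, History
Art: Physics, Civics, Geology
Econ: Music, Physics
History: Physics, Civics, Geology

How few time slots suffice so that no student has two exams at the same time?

The cycle Music-Econ-Physics-History-Civics-Music has odd length 5, so it cannot be 2-colored; at least 3 time slots are needed.
3 time slots suffice: time slot 1 → {Physics, Civics, Geology}; time slot 2 → {Music, Art, History}; time slot 3 → {Econ}. No two conflicting exams share a time slot.

3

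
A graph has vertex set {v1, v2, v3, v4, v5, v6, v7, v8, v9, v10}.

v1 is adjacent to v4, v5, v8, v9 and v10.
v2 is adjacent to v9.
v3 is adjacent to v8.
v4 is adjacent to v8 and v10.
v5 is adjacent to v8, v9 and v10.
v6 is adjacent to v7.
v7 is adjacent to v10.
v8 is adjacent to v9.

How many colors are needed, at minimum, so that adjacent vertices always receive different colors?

v1, v5, v8, v9 are pairwise adjacent (a clique of size 4), so at least 4 colors are needed.
4 colors suffice: color 1 → {v2, v6, v8, v10}; color 2 → {v1, v3, v7}; color 3 → {v4, v9}; color 4 → {v5}. Each edge has distinct colors on its endpoints.

4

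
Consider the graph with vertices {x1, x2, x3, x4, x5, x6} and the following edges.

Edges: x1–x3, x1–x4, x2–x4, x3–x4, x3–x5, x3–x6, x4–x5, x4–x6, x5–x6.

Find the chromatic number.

4

x3, x4, x5, x6 are pairwise adjacent (a clique of size 4), so at least 4 colors are needed.
4 colors suffice: color R → {x4}; color B → {x2, x3}; color G → {x1, x5}; color Y → {x6}. No two adjacent vertices share a color.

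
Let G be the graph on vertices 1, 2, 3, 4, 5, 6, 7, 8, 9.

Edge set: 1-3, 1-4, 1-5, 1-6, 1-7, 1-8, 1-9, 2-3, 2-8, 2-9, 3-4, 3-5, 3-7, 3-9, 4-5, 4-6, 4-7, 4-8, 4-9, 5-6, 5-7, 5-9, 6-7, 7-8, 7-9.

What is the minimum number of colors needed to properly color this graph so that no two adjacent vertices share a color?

1, 3, 4, 5, 7, 9 form a clique, so at least 6 colors are needed.
6 colors suffice: color a → {2, 7}; color b → {4}; color c → {1}; color d → {6, 8, 9}; color e → {5}; color f → {3}. Each edge has distinct colors on its endpoints.

6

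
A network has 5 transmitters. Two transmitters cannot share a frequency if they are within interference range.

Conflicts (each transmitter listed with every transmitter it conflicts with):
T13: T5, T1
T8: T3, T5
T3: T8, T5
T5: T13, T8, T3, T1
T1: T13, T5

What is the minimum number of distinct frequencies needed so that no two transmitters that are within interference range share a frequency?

3

T8, T3, T5 are mutually in conflict, so at least 3 frequencies are needed.
3 frequencies suffice: frequency 1 → {T5}; frequency 2 → {T3, T1}; frequency 3 → {T13, T8}. No two conflicting transmitters share a frequency.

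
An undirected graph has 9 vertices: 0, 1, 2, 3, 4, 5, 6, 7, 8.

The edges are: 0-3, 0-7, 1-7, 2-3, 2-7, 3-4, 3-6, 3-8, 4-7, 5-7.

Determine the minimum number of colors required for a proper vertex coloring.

1 and 7 are adjacent, so at least 2 colors are needed.
2 colors suffice: color a → {3, 7}; color b → {0, 1, 2, 4, 5, 6, 8}. Every edge joins two different colors.

2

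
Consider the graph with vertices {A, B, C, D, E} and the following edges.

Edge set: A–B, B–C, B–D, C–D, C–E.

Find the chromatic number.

3

B, C, D are mutually adjacent, so at least 3 colors are needed.
A valid assignment using 3 colors: A=1, B=2, C=1, D=3, E=2. Each edge has distinct colors on its endpoints.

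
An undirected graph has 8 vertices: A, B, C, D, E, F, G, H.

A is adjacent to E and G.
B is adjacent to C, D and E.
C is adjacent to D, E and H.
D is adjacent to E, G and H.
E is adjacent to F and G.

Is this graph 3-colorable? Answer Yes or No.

B, C, D, E are pairwise adjacent (a clique of size 4), so at least 4 colors are needed.
So 3 colors are not enough.

No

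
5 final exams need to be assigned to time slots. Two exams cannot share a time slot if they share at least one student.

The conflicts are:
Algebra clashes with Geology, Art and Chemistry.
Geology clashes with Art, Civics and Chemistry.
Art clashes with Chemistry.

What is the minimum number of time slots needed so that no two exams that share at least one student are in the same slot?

4

Algebra, Geology, Art, Chemistry pairwise conflict, so at least 4 time slots are needed.
A valid assignment using 4 time slots: Algebra=3, Geology=1, Art=4, Civics=2, Chemistry=2. No two conflicting exams share a time slot.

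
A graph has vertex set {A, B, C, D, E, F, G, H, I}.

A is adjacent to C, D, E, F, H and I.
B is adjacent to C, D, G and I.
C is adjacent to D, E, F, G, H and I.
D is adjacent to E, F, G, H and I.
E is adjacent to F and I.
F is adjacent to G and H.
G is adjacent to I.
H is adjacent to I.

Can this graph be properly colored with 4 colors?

B, C, D, G, I are pairwise adjacent (a clique of size 5), so at least 5 colors are needed.
So 4 colors are not enough.

No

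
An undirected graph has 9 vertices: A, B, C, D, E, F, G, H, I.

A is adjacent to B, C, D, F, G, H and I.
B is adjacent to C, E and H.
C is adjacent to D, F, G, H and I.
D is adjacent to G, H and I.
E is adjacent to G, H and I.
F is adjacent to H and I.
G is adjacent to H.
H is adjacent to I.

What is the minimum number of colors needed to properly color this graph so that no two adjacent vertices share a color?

5

A, C, F, H, I are mutually adjacent (a clique of size 5), so at least 5 colors are needed.
5 colors suffice: color red → {H}; color blue → {A, E}; color green → {C}; color yellow → {B, G, I}; color purple → {D, F}. No two adjacent vertices share a color.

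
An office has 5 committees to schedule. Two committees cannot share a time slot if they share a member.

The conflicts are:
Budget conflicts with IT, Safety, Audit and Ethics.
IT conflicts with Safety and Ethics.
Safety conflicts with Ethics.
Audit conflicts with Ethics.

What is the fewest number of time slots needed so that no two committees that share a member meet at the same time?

Budget, IT, Safety, Ethics pairwise conflict, so at least 4 time slots are needed.
A valid assignment using 4 time slots: Budget=2, IT=4, Safety=3, Audit=3, Ethics=1. No two conflicting committees share a time slot.

4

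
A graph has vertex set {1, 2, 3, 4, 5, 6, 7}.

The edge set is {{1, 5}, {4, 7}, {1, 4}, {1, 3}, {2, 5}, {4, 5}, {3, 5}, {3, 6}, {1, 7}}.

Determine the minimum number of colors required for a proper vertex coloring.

3

1, 3, 5 are mutually adjacent, so at least 3 colors are needed.
3 colors suffice: color red → {5, 6, 7}; color blue → {1, 2}; color green → {3, 4}. Each edge has distinct colors on its endpoints.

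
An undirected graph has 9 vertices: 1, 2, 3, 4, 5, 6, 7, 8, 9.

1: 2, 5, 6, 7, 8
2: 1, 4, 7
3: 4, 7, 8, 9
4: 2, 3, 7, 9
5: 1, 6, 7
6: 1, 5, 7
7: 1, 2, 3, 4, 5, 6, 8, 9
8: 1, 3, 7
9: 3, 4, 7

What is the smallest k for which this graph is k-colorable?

4

1, 5, 6, 7 are mutually adjacent (a clique of size 4), so at least 4 colors are needed.
4 colors suffice: color red → {7}; color blue → {1, 3}; color green → {4, 5, 8}; color yellow → {2, 6, 9}. Each edge has distinct colors on its endpoints.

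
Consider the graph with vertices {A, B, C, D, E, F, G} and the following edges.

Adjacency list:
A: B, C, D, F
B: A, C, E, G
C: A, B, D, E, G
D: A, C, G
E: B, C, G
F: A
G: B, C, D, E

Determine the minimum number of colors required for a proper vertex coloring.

4

B, C, E, G form a clique, so at least 4 colors are needed.
A valid assignment using 4 colors: A=2, B=3, C=1, D=3, E=4, F=1, G=2. No two adjacent vertices share a color.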